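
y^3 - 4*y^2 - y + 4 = (y - 4)*(y - 1)*(y + 1)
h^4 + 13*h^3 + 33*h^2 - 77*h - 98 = (h - 2)*(h + 1)*(h + 7)^2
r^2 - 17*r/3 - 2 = (r - 6)*(r + 1/3)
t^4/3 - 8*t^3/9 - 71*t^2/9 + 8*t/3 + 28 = (t/3 + 1)*(t - 6)*(t - 2)*(t + 7/3)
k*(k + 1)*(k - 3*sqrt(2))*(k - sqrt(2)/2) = k^4 - 7*sqrt(2)*k^3/2 + k^3 - 7*sqrt(2)*k^2/2 + 3*k^2 + 3*k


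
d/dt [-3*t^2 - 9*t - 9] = -6*t - 9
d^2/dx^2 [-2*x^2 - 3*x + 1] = -4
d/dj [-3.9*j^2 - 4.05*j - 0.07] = -7.8*j - 4.05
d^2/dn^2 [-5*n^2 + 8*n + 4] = -10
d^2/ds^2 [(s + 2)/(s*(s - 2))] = 2*(s^3 + 6*s^2 - 12*s + 8)/(s^3*(s^3 - 6*s^2 + 12*s - 8))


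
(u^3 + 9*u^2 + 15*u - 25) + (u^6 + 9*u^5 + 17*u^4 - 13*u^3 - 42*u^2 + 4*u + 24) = u^6 + 9*u^5 + 17*u^4 - 12*u^3 - 33*u^2 + 19*u - 1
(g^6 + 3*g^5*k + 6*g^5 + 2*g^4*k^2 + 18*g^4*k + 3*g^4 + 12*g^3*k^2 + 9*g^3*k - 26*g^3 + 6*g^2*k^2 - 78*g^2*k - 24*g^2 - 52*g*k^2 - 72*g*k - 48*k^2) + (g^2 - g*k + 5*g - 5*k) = g^6 + 3*g^5*k + 6*g^5 + 2*g^4*k^2 + 18*g^4*k + 3*g^4 + 12*g^3*k^2 + 9*g^3*k - 26*g^3 + 6*g^2*k^2 - 78*g^2*k - 23*g^2 - 52*g*k^2 - 73*g*k + 5*g - 48*k^2 - 5*k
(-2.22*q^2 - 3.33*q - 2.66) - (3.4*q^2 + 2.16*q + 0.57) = -5.62*q^2 - 5.49*q - 3.23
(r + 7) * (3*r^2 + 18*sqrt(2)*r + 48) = 3*r^3 + 21*r^2 + 18*sqrt(2)*r^2 + 48*r + 126*sqrt(2)*r + 336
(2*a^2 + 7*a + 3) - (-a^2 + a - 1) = 3*a^2 + 6*a + 4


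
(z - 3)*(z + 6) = z^2 + 3*z - 18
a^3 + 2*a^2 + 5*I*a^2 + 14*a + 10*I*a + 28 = (a + 2)*(a - 2*I)*(a + 7*I)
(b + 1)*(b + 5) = b^2 + 6*b + 5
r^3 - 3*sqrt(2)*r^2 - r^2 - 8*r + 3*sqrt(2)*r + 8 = (r - 1)*(r - 4*sqrt(2))*(r + sqrt(2))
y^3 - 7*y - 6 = (y - 3)*(y + 1)*(y + 2)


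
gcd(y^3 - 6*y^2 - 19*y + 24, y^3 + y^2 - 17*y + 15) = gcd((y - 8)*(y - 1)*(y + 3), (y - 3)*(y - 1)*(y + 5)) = y - 1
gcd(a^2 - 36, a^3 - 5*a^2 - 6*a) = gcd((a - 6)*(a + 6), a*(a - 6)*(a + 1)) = a - 6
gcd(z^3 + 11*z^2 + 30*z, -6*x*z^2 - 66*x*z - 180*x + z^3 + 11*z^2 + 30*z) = z^2 + 11*z + 30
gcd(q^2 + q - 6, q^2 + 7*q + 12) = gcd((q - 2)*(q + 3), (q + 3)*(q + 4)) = q + 3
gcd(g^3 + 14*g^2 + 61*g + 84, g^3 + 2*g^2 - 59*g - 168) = g^2 + 10*g + 21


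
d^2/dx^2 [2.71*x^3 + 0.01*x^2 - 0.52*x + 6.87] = 16.26*x + 0.02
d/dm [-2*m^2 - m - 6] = -4*m - 1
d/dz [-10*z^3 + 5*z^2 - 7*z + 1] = -30*z^2 + 10*z - 7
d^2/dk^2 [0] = 0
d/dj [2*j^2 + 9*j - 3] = 4*j + 9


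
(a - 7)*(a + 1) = a^2 - 6*a - 7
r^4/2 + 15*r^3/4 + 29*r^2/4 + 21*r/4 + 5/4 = (r/2 + 1/2)*(r + 1/2)*(r + 1)*(r + 5)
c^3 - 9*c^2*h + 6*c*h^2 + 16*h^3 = (c - 8*h)*(c - 2*h)*(c + h)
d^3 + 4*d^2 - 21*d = d*(d - 3)*(d + 7)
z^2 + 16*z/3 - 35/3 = (z - 5/3)*(z + 7)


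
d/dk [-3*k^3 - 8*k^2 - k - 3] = -9*k^2 - 16*k - 1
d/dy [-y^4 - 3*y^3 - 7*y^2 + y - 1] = -4*y^3 - 9*y^2 - 14*y + 1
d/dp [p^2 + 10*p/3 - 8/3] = 2*p + 10/3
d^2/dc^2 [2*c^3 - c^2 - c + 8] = 12*c - 2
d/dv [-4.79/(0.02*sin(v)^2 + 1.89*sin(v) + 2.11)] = (0.1916*sin(v) + 9.0531)*cos(v)/(0.02*sin(v)^2 + 1.89*sin(v) + 2.11)^2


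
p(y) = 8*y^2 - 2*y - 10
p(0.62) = -8.16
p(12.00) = 1118.00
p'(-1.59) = -27.44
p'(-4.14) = -68.24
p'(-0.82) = -15.12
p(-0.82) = -2.98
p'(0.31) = 2.96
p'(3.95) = 61.20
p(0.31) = -9.85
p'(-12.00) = -194.00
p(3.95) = 106.92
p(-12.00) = 1166.00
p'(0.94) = 13.04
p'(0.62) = 7.92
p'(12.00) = 190.00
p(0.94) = -4.81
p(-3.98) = 124.68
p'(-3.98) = -65.68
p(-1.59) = 13.40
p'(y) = 16*y - 2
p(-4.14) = 135.40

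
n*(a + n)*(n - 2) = a*n^2 - 2*a*n + n^3 - 2*n^2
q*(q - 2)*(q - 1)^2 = q^4 - 4*q^3 + 5*q^2 - 2*q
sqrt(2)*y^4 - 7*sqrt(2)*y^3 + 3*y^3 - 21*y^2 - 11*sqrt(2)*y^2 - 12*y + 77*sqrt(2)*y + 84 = (y - 7)*(y - 2*sqrt(2))*(y + 3*sqrt(2))*(sqrt(2)*y + 1)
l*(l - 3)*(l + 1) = l^3 - 2*l^2 - 3*l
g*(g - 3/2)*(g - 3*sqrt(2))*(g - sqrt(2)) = g^4 - 4*sqrt(2)*g^3 - 3*g^3/2 + 6*g^2 + 6*sqrt(2)*g^2 - 9*g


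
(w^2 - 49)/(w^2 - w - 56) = (w - 7)/(w - 8)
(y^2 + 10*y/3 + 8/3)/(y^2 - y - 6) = (y + 4/3)/(y - 3)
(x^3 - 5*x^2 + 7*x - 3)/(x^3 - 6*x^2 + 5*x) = (x^2 - 4*x + 3)/(x*(x - 5))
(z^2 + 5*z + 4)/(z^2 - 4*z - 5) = (z + 4)/(z - 5)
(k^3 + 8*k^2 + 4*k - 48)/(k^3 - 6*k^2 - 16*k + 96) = (k^2 + 4*k - 12)/(k^2 - 10*k + 24)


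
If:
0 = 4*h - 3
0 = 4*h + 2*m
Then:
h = 3/4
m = -3/2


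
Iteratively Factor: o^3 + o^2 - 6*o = (o + 3)*(o^2 - 2*o) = (o - 2)*(o + 3)*(o)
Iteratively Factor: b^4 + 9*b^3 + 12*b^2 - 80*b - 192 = (b + 4)*(b^3 + 5*b^2 - 8*b - 48) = (b + 4)^2*(b^2 + b - 12) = (b - 3)*(b + 4)^2*(b + 4)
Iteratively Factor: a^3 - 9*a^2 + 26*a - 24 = (a - 3)*(a^2 - 6*a + 8) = (a - 4)*(a - 3)*(a - 2)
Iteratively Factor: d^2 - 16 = (d + 4)*(d - 4)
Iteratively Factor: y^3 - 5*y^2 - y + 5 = (y + 1)*(y^2 - 6*y + 5) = (y - 5)*(y + 1)*(y - 1)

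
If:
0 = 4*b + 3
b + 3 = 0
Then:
No Solution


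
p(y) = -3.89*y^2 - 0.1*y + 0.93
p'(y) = -7.78*y - 0.1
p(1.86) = -12.71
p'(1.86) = -14.57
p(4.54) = -79.70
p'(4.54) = -35.42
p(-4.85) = -90.09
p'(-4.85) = 37.63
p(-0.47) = 0.12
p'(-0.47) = 3.56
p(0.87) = -2.10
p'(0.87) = -6.87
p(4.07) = -63.91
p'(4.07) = -31.76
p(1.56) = -8.69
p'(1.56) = -12.24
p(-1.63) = -9.24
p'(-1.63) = 12.58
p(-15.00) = -872.82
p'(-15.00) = 116.60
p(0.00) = 0.93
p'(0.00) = -0.10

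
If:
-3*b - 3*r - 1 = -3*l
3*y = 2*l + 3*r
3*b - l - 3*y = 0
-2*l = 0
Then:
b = -1/6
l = 0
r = -1/6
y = -1/6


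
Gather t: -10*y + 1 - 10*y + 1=2 - 20*y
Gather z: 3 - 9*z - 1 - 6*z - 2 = -15*z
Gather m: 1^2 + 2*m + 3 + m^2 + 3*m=m^2 + 5*m + 4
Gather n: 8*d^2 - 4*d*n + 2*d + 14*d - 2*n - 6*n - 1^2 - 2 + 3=8*d^2 + 16*d + n*(-4*d - 8)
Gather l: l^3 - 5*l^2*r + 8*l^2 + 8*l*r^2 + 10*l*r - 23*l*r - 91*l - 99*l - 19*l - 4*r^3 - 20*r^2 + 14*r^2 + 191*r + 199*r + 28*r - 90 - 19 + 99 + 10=l^3 + l^2*(8 - 5*r) + l*(8*r^2 - 13*r - 209) - 4*r^3 - 6*r^2 + 418*r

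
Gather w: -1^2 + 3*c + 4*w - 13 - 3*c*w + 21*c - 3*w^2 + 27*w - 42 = 24*c - 3*w^2 + w*(31 - 3*c) - 56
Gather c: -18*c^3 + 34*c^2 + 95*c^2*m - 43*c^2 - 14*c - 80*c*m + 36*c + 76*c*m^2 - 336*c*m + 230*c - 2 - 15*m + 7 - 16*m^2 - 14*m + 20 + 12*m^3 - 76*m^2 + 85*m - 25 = -18*c^3 + c^2*(95*m - 9) + c*(76*m^2 - 416*m + 252) + 12*m^3 - 92*m^2 + 56*m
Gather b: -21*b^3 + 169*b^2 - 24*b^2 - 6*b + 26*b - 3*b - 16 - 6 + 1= -21*b^3 + 145*b^2 + 17*b - 21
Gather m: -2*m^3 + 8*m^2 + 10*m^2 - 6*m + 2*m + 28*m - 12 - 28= -2*m^3 + 18*m^2 + 24*m - 40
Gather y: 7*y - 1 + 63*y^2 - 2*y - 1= 63*y^2 + 5*y - 2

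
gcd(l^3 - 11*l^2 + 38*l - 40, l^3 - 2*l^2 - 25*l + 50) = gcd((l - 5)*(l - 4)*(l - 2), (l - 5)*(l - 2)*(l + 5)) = l^2 - 7*l + 10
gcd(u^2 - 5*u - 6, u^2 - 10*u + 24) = u - 6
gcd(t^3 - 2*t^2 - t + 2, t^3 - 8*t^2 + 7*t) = t - 1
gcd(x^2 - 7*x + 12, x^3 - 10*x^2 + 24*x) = x - 4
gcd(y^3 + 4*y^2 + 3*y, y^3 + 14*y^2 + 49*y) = y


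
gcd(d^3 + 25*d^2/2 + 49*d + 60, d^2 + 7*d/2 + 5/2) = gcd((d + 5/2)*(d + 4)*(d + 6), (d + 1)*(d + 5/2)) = d + 5/2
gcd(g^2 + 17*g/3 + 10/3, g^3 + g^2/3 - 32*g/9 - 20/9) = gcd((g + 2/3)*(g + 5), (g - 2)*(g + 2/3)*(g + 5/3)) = g + 2/3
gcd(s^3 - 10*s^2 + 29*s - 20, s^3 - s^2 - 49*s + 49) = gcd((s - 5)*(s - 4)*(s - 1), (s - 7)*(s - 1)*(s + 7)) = s - 1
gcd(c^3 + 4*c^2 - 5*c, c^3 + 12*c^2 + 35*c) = c^2 + 5*c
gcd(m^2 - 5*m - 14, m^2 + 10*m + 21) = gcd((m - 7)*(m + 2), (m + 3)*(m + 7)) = 1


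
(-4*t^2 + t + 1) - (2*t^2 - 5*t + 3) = -6*t^2 + 6*t - 2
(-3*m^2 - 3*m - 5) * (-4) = 12*m^2 + 12*m + 20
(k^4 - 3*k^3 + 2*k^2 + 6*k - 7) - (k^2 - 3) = k^4 - 3*k^3 + k^2 + 6*k - 4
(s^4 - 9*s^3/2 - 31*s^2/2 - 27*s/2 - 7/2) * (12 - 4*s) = -4*s^5 + 30*s^4 + 8*s^3 - 132*s^2 - 148*s - 42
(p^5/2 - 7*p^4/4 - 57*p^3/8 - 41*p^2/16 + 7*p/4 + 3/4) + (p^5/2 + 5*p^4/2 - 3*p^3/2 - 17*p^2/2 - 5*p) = p^5 + 3*p^4/4 - 69*p^3/8 - 177*p^2/16 - 13*p/4 + 3/4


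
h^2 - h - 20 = (h - 5)*(h + 4)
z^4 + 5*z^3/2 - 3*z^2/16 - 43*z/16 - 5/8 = (z - 1)*(z + 1/4)*(z + 5/4)*(z + 2)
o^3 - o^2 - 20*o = o*(o - 5)*(o + 4)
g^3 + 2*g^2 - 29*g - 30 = (g - 5)*(g + 1)*(g + 6)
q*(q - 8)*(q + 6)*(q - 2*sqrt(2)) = q^4 - 2*sqrt(2)*q^3 - 2*q^3 - 48*q^2 + 4*sqrt(2)*q^2 + 96*sqrt(2)*q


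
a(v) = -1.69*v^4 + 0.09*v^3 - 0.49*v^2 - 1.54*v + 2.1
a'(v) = -6.76*v^3 + 0.27*v^2 - 0.98*v - 1.54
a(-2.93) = -124.41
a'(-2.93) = 173.69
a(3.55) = -273.93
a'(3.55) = -304.05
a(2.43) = -62.17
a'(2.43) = -99.33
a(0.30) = 1.58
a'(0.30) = -1.99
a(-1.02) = 1.24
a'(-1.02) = 6.91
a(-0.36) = 2.56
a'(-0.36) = -0.84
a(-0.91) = 1.87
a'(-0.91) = 4.67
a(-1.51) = -5.79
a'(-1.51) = 23.83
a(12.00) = -34975.26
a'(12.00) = -11655.70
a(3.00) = -141.39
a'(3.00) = -184.57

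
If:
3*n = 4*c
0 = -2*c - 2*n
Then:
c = 0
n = 0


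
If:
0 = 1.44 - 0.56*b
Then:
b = 2.57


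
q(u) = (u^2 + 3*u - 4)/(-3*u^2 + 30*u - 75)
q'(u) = (2*u + 3)/(-3*u^2 + 30*u - 75) + (6*u - 30)*(u^2 + 3*u - 4)/(-3*u^2 + 30*u - 75)^2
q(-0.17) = 0.06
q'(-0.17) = -0.01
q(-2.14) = 0.04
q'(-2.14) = 0.02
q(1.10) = -0.01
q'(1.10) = -0.12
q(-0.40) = 0.06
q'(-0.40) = -0.00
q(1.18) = -0.02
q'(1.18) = -0.13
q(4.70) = -119.22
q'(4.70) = -840.74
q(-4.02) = -0.00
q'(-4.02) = 0.02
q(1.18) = -0.02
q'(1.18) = -0.13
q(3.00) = -1.17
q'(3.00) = -1.92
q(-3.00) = 0.02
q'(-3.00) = 0.02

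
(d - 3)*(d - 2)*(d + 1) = d^3 - 4*d^2 + d + 6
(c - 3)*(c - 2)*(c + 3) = c^3 - 2*c^2 - 9*c + 18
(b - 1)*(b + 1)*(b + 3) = b^3 + 3*b^2 - b - 3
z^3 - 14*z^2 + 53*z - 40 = (z - 8)*(z - 5)*(z - 1)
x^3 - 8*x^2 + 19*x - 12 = (x - 4)*(x - 3)*(x - 1)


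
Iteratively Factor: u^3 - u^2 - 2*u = (u - 2)*(u^2 + u) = u*(u - 2)*(u + 1)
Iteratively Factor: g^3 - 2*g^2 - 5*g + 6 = (g - 3)*(g^2 + g - 2) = (g - 3)*(g - 1)*(g + 2)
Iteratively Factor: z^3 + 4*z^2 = (z)*(z^2 + 4*z) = z^2*(z + 4)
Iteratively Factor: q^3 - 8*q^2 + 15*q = (q - 5)*(q^2 - 3*q) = (q - 5)*(q - 3)*(q)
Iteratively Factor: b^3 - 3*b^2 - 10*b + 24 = (b - 4)*(b^2 + b - 6) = (b - 4)*(b + 3)*(b - 2)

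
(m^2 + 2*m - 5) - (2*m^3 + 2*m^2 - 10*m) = -2*m^3 - m^2 + 12*m - 5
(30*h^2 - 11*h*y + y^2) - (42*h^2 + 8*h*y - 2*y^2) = -12*h^2 - 19*h*y + 3*y^2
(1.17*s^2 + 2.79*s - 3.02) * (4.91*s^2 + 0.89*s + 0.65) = 5.7447*s^4 + 14.7402*s^3 - 11.5846*s^2 - 0.8743*s - 1.963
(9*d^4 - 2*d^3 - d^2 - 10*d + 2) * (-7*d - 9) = -63*d^5 - 67*d^4 + 25*d^3 + 79*d^2 + 76*d - 18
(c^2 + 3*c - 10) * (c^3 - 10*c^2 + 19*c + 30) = c^5 - 7*c^4 - 21*c^3 + 187*c^2 - 100*c - 300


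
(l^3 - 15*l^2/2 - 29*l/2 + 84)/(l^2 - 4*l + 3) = (l^2 - 9*l/2 - 28)/(l - 1)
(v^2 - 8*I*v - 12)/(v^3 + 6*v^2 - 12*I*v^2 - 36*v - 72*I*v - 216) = (v - 2*I)/(v^2 + 6*v*(1 - I) - 36*I)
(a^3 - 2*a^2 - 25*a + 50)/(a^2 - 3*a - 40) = (a^2 - 7*a + 10)/(a - 8)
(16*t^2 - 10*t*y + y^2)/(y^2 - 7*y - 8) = (-16*t^2 + 10*t*y - y^2)/(-y^2 + 7*y + 8)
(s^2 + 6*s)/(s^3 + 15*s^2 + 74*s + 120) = s/(s^2 + 9*s + 20)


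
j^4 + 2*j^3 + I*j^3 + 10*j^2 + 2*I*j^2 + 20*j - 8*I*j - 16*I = (j + 2)*(j - 2*I)*(j - I)*(j + 4*I)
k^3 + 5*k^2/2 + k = k*(k + 1/2)*(k + 2)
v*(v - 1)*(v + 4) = v^3 + 3*v^2 - 4*v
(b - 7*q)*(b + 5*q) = b^2 - 2*b*q - 35*q^2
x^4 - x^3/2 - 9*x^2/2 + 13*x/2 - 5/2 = (x - 1)^3*(x + 5/2)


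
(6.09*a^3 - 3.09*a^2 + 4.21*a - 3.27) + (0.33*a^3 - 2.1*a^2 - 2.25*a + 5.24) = 6.42*a^3 - 5.19*a^2 + 1.96*a + 1.97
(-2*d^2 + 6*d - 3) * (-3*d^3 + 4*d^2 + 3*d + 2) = 6*d^5 - 26*d^4 + 27*d^3 + 2*d^2 + 3*d - 6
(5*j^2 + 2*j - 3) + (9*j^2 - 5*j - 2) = 14*j^2 - 3*j - 5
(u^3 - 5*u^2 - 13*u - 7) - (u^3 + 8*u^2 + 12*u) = -13*u^2 - 25*u - 7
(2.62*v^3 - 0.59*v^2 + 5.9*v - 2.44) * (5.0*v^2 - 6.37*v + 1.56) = 13.1*v^5 - 19.6394*v^4 + 37.3455*v^3 - 50.7034*v^2 + 24.7468*v - 3.8064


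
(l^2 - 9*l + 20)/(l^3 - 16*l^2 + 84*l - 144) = (l - 5)/(l^2 - 12*l + 36)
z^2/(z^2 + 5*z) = z/(z + 5)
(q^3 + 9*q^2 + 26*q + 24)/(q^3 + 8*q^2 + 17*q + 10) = (q^2 + 7*q + 12)/(q^2 + 6*q + 5)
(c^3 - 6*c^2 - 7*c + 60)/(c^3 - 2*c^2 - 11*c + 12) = (c - 5)/(c - 1)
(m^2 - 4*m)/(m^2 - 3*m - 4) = m/(m + 1)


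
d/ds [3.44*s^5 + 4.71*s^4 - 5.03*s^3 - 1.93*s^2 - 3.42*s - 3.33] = 17.2*s^4 + 18.84*s^3 - 15.09*s^2 - 3.86*s - 3.42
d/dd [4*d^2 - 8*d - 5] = 8*d - 8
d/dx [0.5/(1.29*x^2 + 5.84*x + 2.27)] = (-1.29*x - 2.92)/(1.29*x^2 + 5.84*x + 2.27)^2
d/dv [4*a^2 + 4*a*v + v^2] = 4*a + 2*v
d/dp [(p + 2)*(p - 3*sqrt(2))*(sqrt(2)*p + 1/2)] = 3*sqrt(2)*p^2 - 11*p + 4*sqrt(2)*p - 11 - 3*sqrt(2)/2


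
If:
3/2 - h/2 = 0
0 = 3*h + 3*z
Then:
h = 3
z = -3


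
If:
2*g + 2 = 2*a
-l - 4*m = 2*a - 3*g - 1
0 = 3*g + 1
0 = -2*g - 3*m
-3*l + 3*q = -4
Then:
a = 2/3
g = -1/3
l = -20/9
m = 2/9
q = -32/9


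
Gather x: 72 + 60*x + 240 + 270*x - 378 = 330*x - 66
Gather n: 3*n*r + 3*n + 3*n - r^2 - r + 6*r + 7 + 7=n*(3*r + 6) - r^2 + 5*r + 14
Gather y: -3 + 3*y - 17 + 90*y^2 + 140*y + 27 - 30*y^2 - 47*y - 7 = 60*y^2 + 96*y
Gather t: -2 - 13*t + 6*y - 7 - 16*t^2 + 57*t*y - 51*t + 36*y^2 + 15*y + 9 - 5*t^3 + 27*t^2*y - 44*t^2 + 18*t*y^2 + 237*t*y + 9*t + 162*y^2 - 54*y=-5*t^3 + t^2*(27*y - 60) + t*(18*y^2 + 294*y - 55) + 198*y^2 - 33*y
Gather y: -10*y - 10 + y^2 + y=y^2 - 9*y - 10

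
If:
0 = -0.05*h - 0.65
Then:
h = -13.00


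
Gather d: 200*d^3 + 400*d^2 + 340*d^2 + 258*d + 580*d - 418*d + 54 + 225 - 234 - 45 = 200*d^3 + 740*d^2 + 420*d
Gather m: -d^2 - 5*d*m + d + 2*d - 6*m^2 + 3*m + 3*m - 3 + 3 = -d^2 + 3*d - 6*m^2 + m*(6 - 5*d)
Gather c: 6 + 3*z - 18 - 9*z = -6*z - 12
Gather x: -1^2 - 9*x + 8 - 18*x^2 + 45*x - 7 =-18*x^2 + 36*x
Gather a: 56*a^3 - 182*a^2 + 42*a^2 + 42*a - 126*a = 56*a^3 - 140*a^2 - 84*a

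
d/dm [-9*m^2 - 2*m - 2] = -18*m - 2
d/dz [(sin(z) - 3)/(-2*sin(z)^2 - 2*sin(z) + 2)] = (sin(z)^2 - 6*sin(z) - 2)*cos(z)/(2*(sin(z) - cos(z)^2)^2)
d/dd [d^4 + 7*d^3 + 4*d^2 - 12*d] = 4*d^3 + 21*d^2 + 8*d - 12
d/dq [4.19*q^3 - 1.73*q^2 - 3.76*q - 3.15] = 12.57*q^2 - 3.46*q - 3.76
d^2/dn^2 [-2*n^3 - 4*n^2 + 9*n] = -12*n - 8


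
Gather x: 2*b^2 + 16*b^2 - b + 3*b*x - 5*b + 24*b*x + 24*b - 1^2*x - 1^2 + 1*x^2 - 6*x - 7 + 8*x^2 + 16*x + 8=18*b^2 + 18*b + 9*x^2 + x*(27*b + 9)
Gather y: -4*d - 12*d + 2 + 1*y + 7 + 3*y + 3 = -16*d + 4*y + 12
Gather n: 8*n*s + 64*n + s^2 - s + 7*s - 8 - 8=n*(8*s + 64) + s^2 + 6*s - 16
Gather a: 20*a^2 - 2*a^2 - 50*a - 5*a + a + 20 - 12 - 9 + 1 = 18*a^2 - 54*a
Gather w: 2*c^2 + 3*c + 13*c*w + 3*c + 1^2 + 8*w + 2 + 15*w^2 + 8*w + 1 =2*c^2 + 6*c + 15*w^2 + w*(13*c + 16) + 4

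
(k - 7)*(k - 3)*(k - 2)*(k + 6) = k^4 - 6*k^3 - 31*k^2 + 204*k - 252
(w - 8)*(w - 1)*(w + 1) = w^3 - 8*w^2 - w + 8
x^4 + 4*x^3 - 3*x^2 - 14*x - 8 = (x - 2)*(x + 1)^2*(x + 4)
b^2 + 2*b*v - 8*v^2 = (b - 2*v)*(b + 4*v)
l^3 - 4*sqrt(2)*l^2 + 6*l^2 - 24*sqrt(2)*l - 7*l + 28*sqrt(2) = (l - 1)*(l + 7)*(l - 4*sqrt(2))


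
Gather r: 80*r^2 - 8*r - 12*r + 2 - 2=80*r^2 - 20*r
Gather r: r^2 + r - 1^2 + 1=r^2 + r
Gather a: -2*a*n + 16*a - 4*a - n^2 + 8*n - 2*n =a*(12 - 2*n) - n^2 + 6*n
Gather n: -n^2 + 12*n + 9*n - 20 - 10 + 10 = -n^2 + 21*n - 20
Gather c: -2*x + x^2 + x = x^2 - x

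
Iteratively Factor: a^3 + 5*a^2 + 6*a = (a + 3)*(a^2 + 2*a) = a*(a + 3)*(a + 2)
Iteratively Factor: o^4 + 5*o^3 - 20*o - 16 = (o - 2)*(o^3 + 7*o^2 + 14*o + 8) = (o - 2)*(o + 4)*(o^2 + 3*o + 2) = (o - 2)*(o + 2)*(o + 4)*(o + 1)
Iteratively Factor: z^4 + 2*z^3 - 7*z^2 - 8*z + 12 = (z + 2)*(z^3 - 7*z + 6) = (z - 2)*(z + 2)*(z^2 + 2*z - 3) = (z - 2)*(z + 2)*(z + 3)*(z - 1)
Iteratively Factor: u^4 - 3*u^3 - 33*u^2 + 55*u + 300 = (u + 3)*(u^3 - 6*u^2 - 15*u + 100) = (u - 5)*(u + 3)*(u^2 - u - 20) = (u - 5)*(u + 3)*(u + 4)*(u - 5)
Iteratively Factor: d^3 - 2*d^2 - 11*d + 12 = (d - 4)*(d^2 + 2*d - 3) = (d - 4)*(d - 1)*(d + 3)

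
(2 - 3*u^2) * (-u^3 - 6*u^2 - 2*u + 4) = 3*u^5 + 18*u^4 + 4*u^3 - 24*u^2 - 4*u + 8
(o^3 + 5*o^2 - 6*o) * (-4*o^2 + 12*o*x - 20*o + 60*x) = -4*o^5 + 12*o^4*x - 40*o^4 + 120*o^3*x - 76*o^3 + 228*o^2*x + 120*o^2 - 360*o*x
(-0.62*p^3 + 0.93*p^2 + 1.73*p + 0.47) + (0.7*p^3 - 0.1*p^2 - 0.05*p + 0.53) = 0.08*p^3 + 0.83*p^2 + 1.68*p + 1.0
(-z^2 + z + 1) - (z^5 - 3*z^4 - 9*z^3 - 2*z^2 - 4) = -z^5 + 3*z^4 + 9*z^3 + z^2 + z + 5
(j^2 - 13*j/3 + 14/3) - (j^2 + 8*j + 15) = -37*j/3 - 31/3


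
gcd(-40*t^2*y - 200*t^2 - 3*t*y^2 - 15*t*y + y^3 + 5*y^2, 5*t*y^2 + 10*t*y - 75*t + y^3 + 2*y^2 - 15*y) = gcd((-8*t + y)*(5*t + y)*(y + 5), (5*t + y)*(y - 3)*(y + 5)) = 5*t*y + 25*t + y^2 + 5*y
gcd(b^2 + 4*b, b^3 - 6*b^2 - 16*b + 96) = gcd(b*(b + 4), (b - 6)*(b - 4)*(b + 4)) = b + 4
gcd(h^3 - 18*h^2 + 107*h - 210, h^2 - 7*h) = h - 7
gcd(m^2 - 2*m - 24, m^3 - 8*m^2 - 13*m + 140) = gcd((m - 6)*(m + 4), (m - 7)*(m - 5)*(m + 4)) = m + 4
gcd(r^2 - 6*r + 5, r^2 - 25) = r - 5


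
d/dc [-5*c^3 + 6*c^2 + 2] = 3*c*(4 - 5*c)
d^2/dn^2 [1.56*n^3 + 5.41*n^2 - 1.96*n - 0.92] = 9.36*n + 10.82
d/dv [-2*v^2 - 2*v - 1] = -4*v - 2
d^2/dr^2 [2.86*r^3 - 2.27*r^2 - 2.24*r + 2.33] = 17.16*r - 4.54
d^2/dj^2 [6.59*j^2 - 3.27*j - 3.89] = 13.1800000000000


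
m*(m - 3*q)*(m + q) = m^3 - 2*m^2*q - 3*m*q^2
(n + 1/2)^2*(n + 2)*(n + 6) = n^4 + 9*n^3 + 81*n^2/4 + 14*n + 3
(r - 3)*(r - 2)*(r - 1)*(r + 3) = r^4 - 3*r^3 - 7*r^2 + 27*r - 18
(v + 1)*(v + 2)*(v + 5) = v^3 + 8*v^2 + 17*v + 10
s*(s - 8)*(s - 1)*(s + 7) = s^4 - 2*s^3 - 55*s^2 + 56*s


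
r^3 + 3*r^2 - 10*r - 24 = (r - 3)*(r + 2)*(r + 4)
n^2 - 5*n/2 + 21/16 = (n - 7/4)*(n - 3/4)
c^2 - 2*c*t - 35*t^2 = (c - 7*t)*(c + 5*t)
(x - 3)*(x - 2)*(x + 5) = x^3 - 19*x + 30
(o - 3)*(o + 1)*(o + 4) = o^3 + 2*o^2 - 11*o - 12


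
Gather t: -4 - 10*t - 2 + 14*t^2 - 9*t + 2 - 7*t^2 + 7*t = 7*t^2 - 12*t - 4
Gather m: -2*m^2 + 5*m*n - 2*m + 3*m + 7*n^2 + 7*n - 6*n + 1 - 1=-2*m^2 + m*(5*n + 1) + 7*n^2 + n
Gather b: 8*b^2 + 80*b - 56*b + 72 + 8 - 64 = 8*b^2 + 24*b + 16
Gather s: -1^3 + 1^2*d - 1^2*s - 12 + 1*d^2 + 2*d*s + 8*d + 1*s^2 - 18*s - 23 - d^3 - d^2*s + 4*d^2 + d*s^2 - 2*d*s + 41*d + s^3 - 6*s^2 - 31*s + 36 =-d^3 + 5*d^2 + 50*d + s^3 + s^2*(d - 5) + s*(-d^2 - 50)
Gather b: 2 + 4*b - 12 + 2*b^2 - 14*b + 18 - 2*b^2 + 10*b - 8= 0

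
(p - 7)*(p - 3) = p^2 - 10*p + 21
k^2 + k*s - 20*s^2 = (k - 4*s)*(k + 5*s)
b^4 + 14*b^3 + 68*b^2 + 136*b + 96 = (b + 2)^2*(b + 4)*(b + 6)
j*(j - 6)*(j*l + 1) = j^3*l - 6*j^2*l + j^2 - 6*j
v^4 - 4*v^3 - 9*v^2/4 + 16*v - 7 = (v - 7/2)*(v - 2)*(v - 1/2)*(v + 2)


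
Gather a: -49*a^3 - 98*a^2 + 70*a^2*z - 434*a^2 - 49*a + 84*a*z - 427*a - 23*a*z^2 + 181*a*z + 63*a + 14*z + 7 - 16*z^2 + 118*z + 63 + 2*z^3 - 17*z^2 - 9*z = -49*a^3 + a^2*(70*z - 532) + a*(-23*z^2 + 265*z - 413) + 2*z^3 - 33*z^2 + 123*z + 70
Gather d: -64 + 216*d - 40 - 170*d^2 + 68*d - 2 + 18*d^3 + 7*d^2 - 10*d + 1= 18*d^3 - 163*d^2 + 274*d - 105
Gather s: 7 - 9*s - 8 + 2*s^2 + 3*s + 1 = 2*s^2 - 6*s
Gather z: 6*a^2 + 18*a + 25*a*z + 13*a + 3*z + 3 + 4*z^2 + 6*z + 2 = 6*a^2 + 31*a + 4*z^2 + z*(25*a + 9) + 5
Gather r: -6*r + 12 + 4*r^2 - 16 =4*r^2 - 6*r - 4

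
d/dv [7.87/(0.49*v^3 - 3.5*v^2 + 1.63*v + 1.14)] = (-11.5689*v^2 + 55.09*v - 12.8281)/(0.49*v^3 - 3.5*v^2 + 1.63*v + 1.14)^2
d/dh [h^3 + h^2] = h*(3*h + 2)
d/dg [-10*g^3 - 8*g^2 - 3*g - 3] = -30*g^2 - 16*g - 3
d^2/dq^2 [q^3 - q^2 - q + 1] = 6*q - 2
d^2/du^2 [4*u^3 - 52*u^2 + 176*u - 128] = 24*u - 104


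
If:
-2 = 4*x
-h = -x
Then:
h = -1/2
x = -1/2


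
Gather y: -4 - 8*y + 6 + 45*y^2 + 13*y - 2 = 45*y^2 + 5*y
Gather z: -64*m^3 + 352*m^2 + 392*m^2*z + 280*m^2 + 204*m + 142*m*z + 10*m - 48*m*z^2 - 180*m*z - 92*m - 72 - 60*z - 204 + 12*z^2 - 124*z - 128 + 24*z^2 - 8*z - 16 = -64*m^3 + 632*m^2 + 122*m + z^2*(36 - 48*m) + z*(392*m^2 - 38*m - 192) - 420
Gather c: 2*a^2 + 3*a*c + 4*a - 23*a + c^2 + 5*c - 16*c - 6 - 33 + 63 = 2*a^2 - 19*a + c^2 + c*(3*a - 11) + 24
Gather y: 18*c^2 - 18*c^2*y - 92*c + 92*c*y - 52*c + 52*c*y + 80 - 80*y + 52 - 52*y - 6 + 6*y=18*c^2 - 144*c + y*(-18*c^2 + 144*c - 126) + 126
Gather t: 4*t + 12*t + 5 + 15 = 16*t + 20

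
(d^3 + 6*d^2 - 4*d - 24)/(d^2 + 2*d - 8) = (d^2 + 8*d + 12)/(d + 4)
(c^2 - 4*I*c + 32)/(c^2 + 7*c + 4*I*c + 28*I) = (c - 8*I)/(c + 7)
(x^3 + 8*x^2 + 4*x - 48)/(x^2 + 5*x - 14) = (x^2 + 10*x + 24)/(x + 7)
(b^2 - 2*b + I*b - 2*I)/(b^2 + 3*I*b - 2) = (b - 2)/(b + 2*I)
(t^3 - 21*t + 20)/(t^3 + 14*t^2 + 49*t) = (t^3 - 21*t + 20)/(t*(t^2 + 14*t + 49))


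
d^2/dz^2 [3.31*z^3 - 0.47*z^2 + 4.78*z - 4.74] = 19.86*z - 0.94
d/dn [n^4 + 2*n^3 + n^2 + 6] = 2*n*(2*n^2 + 3*n + 1)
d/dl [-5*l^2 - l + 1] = -10*l - 1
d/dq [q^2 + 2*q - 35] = 2*q + 2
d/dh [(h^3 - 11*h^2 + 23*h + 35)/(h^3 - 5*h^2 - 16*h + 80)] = 6*(h^2 - 3*h + 16)/(h^4 - 32*h^2 + 256)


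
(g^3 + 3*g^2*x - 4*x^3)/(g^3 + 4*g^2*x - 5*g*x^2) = (g^2 + 4*g*x + 4*x^2)/(g*(g + 5*x))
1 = 1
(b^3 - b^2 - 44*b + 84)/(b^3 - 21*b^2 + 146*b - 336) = (b^2 + 5*b - 14)/(b^2 - 15*b + 56)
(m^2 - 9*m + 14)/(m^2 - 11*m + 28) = (m - 2)/(m - 4)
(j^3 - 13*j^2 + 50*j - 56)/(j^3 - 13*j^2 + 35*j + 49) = (j^2 - 6*j + 8)/(j^2 - 6*j - 7)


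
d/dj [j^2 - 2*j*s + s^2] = 2*j - 2*s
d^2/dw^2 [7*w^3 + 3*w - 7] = 42*w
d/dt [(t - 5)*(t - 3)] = 2*t - 8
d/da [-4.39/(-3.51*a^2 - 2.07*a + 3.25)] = (-30.8178*a - 9.0873)/(3.51*a^2 + 2.07*a - 3.25)^2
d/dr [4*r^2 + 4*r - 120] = 8*r + 4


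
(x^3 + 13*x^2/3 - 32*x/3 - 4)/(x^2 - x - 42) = (3*x^2 - 5*x - 2)/(3*(x - 7))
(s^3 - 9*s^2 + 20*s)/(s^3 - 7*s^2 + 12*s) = (s - 5)/(s - 3)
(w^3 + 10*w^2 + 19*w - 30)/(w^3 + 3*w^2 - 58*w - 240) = (w - 1)/(w - 8)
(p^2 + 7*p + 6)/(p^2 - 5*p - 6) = (p + 6)/(p - 6)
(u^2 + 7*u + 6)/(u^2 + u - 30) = (u + 1)/(u - 5)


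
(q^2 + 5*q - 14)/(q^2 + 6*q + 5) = (q^2 + 5*q - 14)/(q^2 + 6*q + 5)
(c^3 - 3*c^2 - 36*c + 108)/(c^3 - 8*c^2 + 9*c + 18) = (c + 6)/(c + 1)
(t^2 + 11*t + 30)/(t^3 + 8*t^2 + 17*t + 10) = (t + 6)/(t^2 + 3*t + 2)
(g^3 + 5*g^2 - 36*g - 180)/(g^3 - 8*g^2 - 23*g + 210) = (g + 6)/(g - 7)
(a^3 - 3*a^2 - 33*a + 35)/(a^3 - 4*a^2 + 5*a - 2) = (a^2 - 2*a - 35)/(a^2 - 3*a + 2)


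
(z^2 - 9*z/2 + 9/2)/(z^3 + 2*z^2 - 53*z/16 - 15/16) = 8*(2*z^2 - 9*z + 9)/(16*z^3 + 32*z^2 - 53*z - 15)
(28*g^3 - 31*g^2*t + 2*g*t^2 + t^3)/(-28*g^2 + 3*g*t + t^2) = -g + t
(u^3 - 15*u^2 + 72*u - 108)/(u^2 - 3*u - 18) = (u^2 - 9*u + 18)/(u + 3)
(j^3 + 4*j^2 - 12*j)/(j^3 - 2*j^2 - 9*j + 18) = j*(j + 6)/(j^2 - 9)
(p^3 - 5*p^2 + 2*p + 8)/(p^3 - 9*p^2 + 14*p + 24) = (p - 2)/(p - 6)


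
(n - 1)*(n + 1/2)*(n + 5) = n^3 + 9*n^2/2 - 3*n - 5/2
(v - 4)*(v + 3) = v^2 - v - 12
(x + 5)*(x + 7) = x^2 + 12*x + 35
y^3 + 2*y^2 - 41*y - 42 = (y - 6)*(y + 1)*(y + 7)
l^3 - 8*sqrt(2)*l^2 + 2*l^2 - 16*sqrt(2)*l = l*(l + 2)*(l - 8*sqrt(2))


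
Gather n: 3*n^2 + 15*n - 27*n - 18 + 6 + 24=3*n^2 - 12*n + 12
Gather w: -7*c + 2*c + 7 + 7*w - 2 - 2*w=-5*c + 5*w + 5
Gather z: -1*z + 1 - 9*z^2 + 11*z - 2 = -9*z^2 + 10*z - 1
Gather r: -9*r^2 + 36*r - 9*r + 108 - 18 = -9*r^2 + 27*r + 90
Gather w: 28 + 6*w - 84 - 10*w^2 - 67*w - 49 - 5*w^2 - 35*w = -15*w^2 - 96*w - 105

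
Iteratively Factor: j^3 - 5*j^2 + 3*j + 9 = (j + 1)*(j^2 - 6*j + 9) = (j - 3)*(j + 1)*(j - 3)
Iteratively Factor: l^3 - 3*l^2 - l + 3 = (l - 3)*(l^2 - 1) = (l - 3)*(l - 1)*(l + 1)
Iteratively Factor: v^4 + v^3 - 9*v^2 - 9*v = (v + 1)*(v^3 - 9*v) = (v + 1)*(v + 3)*(v^2 - 3*v) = (v - 3)*(v + 1)*(v + 3)*(v)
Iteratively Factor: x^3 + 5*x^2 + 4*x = (x)*(x^2 + 5*x + 4) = x*(x + 4)*(x + 1)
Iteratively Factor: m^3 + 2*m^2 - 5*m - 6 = (m + 3)*(m^2 - m - 2) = (m - 2)*(m + 3)*(m + 1)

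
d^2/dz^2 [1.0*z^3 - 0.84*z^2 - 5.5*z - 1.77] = 6.0*z - 1.68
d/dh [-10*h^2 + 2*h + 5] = 2 - 20*h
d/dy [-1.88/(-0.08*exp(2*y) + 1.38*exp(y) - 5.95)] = (2.5944 - 0.3008*exp(y))*exp(y)/(0.08*exp(2*y) - 1.38*exp(y) + 5.95)^2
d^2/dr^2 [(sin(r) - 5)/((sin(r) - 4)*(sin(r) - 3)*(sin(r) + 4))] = 2*(-2*sin(r)^7 + 27*sin(r)^6 - 116*sin(r)^5 + 307*sin(r)^4 - 1007*sin(r)^3 + 1513*sin(r)^2 + 1200*sin(r) - 1232)/((sin(r) - 4)^3*(sin(r) - 3)^3*(sin(r) + 4)^3)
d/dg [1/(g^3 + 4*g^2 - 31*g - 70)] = (-3*g^2 - 8*g + 31)/(g^3 + 4*g^2 - 31*g - 70)^2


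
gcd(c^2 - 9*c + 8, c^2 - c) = c - 1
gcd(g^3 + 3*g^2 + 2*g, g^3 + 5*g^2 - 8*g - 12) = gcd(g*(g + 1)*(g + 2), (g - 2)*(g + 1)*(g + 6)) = g + 1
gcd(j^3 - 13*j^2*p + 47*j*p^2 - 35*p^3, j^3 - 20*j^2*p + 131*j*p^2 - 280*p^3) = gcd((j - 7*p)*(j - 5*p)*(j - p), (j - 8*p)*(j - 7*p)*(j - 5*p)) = j^2 - 12*j*p + 35*p^2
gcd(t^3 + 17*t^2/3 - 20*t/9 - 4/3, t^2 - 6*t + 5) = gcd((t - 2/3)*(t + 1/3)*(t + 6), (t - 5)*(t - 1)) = 1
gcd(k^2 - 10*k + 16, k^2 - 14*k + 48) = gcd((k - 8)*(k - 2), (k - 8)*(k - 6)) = k - 8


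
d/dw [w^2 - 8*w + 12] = 2*w - 8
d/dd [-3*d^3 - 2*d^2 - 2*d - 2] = -9*d^2 - 4*d - 2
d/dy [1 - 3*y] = -3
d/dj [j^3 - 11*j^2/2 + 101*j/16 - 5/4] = 3*j^2 - 11*j + 101/16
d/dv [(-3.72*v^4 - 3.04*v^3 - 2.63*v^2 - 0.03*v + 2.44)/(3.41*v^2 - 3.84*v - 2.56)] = (-25.3704*v^5 + 32.488*v^4 + 61.44*v^3 + 33.5487*v^2 - 3.1752*v + 9.4464)/(11.6281*v^4 - 26.1888*v^3 - 2.7136*v^2 + 19.6608*v + 6.5536)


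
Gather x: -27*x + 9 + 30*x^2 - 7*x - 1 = 30*x^2 - 34*x + 8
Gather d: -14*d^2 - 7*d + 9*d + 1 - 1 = -14*d^2 + 2*d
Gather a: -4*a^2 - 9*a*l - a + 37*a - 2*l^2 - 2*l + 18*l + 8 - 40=-4*a^2 + a*(36 - 9*l) - 2*l^2 + 16*l - 32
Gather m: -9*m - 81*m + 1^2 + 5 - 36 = -90*m - 30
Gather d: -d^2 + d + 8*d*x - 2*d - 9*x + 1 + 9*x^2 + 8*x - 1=-d^2 + d*(8*x - 1) + 9*x^2 - x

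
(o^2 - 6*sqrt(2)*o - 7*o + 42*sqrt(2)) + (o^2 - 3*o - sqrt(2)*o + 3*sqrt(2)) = 2*o^2 - 10*o - 7*sqrt(2)*o + 45*sqrt(2)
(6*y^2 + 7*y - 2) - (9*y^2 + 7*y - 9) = 7 - 3*y^2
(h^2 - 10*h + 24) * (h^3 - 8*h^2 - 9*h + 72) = h^5 - 18*h^4 + 95*h^3 - 30*h^2 - 936*h + 1728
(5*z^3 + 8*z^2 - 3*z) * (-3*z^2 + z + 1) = -15*z^5 - 19*z^4 + 22*z^3 + 5*z^2 - 3*z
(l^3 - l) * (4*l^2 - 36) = 4*l^5 - 40*l^3 + 36*l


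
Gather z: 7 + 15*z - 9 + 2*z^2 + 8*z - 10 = 2*z^2 + 23*z - 12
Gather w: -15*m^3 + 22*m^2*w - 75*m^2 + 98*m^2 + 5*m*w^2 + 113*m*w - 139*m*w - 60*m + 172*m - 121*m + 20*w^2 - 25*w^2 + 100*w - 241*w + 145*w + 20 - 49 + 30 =-15*m^3 + 23*m^2 - 9*m + w^2*(5*m - 5) + w*(22*m^2 - 26*m + 4) + 1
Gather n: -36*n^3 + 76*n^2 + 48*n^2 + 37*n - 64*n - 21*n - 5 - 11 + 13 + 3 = -36*n^3 + 124*n^2 - 48*n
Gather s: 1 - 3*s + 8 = 9 - 3*s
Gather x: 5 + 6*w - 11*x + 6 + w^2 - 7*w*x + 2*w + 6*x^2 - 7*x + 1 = w^2 + 8*w + 6*x^2 + x*(-7*w - 18) + 12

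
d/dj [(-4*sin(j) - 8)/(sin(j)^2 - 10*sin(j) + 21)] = 4*(sin(j)^2 + 4*sin(j) - 41)*cos(j)/(sin(j)^2 - 10*sin(j) + 21)^2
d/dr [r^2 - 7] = 2*r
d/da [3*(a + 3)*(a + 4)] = 6*a + 21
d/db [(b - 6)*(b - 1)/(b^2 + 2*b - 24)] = 3*(3*b^2 - 20*b + 52)/(b^4 + 4*b^3 - 44*b^2 - 96*b + 576)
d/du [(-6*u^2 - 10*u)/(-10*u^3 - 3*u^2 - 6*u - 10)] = 2*(-30*u^4 - 100*u^3 + 3*u^2 + 60*u + 50)/(100*u^6 + 60*u^5 + 129*u^4 + 236*u^3 + 96*u^2 + 120*u + 100)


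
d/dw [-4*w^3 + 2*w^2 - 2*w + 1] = -12*w^2 + 4*w - 2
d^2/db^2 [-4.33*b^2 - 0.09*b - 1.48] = -8.66000000000000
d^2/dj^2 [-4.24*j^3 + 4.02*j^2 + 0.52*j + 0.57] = 8.04 - 25.44*j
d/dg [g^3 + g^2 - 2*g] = 3*g^2 + 2*g - 2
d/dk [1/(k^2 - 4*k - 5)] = 2*(2 - k)/(-k^2 + 4*k + 5)^2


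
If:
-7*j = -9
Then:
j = 9/7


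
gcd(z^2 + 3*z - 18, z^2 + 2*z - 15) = z - 3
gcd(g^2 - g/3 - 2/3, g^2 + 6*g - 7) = g - 1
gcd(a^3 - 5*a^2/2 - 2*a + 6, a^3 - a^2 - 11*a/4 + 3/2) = a^2 - a/2 - 3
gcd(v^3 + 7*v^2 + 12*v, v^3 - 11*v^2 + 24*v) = v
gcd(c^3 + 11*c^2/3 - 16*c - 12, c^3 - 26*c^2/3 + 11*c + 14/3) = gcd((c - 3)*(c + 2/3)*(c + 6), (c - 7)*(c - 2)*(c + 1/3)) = 1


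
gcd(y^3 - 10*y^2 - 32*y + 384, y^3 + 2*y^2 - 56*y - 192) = y^2 - 2*y - 48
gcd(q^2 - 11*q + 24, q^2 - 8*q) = q - 8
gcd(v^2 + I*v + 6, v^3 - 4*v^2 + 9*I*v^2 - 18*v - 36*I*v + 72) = v + 3*I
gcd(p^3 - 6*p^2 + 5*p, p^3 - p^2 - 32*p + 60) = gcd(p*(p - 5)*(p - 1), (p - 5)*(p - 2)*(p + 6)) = p - 5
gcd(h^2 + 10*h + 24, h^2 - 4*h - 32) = h + 4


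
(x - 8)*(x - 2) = x^2 - 10*x + 16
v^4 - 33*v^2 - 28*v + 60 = (v - 6)*(v - 1)*(v + 2)*(v + 5)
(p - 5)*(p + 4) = p^2 - p - 20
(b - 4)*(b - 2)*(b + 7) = b^3 + b^2 - 34*b + 56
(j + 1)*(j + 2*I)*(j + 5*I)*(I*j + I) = I*j^4 - 7*j^3 + 2*I*j^3 - 14*j^2 - 9*I*j^2 - 7*j - 20*I*j - 10*I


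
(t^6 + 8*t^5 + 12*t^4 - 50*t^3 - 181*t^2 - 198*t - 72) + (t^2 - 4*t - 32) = t^6 + 8*t^5 + 12*t^4 - 50*t^3 - 180*t^2 - 202*t - 104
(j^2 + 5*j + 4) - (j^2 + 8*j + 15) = -3*j - 11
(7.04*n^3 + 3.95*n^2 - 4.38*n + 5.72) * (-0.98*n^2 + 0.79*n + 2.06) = -6.8992*n^5 + 1.6906*n^4 + 21.9153*n^3 - 0.9288*n^2 - 4.504*n + 11.7832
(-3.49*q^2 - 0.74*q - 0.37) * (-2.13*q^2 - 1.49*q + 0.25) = 7.4337*q^4 + 6.7763*q^3 + 1.0182*q^2 + 0.3663*q - 0.0925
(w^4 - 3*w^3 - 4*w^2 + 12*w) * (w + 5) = w^5 + 2*w^4 - 19*w^3 - 8*w^2 + 60*w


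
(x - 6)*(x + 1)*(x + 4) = x^3 - x^2 - 26*x - 24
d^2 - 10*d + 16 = (d - 8)*(d - 2)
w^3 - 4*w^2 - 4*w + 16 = (w - 4)*(w - 2)*(w + 2)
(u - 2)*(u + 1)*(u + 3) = u^3 + 2*u^2 - 5*u - 6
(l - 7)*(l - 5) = l^2 - 12*l + 35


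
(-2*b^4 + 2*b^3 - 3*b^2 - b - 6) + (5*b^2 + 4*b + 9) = -2*b^4 + 2*b^3 + 2*b^2 + 3*b + 3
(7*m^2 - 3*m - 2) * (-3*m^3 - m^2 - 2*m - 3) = -21*m^5 + 2*m^4 - 5*m^3 - 13*m^2 + 13*m + 6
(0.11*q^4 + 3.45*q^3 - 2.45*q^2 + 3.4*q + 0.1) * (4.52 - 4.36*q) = -0.4796*q^5 - 14.5448*q^4 + 26.276*q^3 - 25.898*q^2 + 14.932*q + 0.452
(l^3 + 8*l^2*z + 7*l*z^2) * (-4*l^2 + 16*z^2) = -4*l^5 - 32*l^4*z - 12*l^3*z^2 + 128*l^2*z^3 + 112*l*z^4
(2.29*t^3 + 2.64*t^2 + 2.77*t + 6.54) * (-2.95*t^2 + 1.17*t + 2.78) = -6.7555*t^5 - 5.1087*t^4 + 1.2835*t^3 - 8.7129*t^2 + 15.3524*t + 18.1812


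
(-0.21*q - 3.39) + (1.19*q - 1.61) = 0.98*q - 5.0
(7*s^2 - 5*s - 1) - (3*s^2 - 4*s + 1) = 4*s^2 - s - 2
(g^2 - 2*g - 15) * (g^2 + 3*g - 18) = g^4 + g^3 - 39*g^2 - 9*g + 270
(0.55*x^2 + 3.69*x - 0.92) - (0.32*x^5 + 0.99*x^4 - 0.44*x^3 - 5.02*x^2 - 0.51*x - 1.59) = -0.32*x^5 - 0.99*x^4 + 0.44*x^3 + 5.57*x^2 + 4.2*x + 0.67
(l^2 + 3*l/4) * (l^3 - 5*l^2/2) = l^5 - 7*l^4/4 - 15*l^3/8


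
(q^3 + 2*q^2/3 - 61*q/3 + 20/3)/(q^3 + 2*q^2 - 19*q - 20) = (q - 1/3)/(q + 1)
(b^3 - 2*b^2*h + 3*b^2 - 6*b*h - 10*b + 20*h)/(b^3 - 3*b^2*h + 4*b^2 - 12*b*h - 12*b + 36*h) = (b^2 - 2*b*h + 5*b - 10*h)/(b^2 - 3*b*h + 6*b - 18*h)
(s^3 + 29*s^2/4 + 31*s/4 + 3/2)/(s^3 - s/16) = 4*(s^2 + 7*s + 6)/(s*(4*s - 1))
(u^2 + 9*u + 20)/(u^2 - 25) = (u + 4)/(u - 5)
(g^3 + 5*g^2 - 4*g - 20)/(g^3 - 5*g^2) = (g^3 + 5*g^2 - 4*g - 20)/(g^2*(g - 5))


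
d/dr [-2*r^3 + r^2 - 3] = 2*r*(1 - 3*r)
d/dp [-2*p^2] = -4*p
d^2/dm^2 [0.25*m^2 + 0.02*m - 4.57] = 0.500000000000000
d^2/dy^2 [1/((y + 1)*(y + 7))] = 2*((y + 1)^2 + (y + 1)*(y + 7) + (y + 7)^2)/((y + 1)^3*(y + 7)^3)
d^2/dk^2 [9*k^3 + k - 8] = 54*k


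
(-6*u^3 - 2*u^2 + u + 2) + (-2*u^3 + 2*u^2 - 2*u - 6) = -8*u^3 - u - 4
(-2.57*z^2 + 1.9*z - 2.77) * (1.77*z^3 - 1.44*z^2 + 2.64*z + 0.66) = -4.5489*z^5 + 7.0638*z^4 - 14.4237*z^3 + 7.3086*z^2 - 6.0588*z - 1.8282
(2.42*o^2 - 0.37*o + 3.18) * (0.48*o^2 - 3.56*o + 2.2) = 1.1616*o^4 - 8.7928*o^3 + 8.1676*o^2 - 12.1348*o + 6.996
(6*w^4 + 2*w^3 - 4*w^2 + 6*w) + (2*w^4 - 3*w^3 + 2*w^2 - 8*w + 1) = 8*w^4 - w^3 - 2*w^2 - 2*w + 1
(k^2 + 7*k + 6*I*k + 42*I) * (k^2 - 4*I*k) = k^4 + 7*k^3 + 2*I*k^3 + 24*k^2 + 14*I*k^2 + 168*k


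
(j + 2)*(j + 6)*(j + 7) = j^3 + 15*j^2 + 68*j + 84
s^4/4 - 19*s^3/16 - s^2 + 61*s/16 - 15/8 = (s/4 + 1/2)*(s - 5)*(s - 1)*(s - 3/4)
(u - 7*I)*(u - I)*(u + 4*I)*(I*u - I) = I*u^4 + 4*u^3 - I*u^3 - 4*u^2 + 25*I*u^2 + 28*u - 25*I*u - 28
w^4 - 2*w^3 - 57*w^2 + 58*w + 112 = (w - 8)*(w - 2)*(w + 1)*(w + 7)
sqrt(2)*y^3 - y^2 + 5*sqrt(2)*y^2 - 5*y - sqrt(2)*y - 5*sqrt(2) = (y + 5)*(y - sqrt(2))*(sqrt(2)*y + 1)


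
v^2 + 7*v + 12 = (v + 3)*(v + 4)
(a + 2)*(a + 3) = a^2 + 5*a + 6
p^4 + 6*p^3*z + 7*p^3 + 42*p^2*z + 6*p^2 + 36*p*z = p*(p + 1)*(p + 6)*(p + 6*z)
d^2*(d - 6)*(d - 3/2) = d^4 - 15*d^3/2 + 9*d^2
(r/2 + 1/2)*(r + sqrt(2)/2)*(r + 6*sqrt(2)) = r^3/2 + r^2/2 + 13*sqrt(2)*r^2/4 + 3*r + 13*sqrt(2)*r/4 + 3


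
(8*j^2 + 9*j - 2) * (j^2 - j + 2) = 8*j^4 + j^3 + 5*j^2 + 20*j - 4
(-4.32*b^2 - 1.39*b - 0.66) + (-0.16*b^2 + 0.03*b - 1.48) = -4.48*b^2 - 1.36*b - 2.14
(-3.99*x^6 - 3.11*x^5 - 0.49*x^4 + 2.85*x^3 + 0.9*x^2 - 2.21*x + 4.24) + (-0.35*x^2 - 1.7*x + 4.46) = -3.99*x^6 - 3.11*x^5 - 0.49*x^4 + 2.85*x^3 + 0.55*x^2 - 3.91*x + 8.7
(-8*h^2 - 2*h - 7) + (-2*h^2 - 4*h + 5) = -10*h^2 - 6*h - 2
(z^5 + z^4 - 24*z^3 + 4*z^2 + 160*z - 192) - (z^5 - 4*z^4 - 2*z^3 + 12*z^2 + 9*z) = 5*z^4 - 22*z^3 - 8*z^2 + 151*z - 192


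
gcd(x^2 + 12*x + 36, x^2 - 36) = x + 6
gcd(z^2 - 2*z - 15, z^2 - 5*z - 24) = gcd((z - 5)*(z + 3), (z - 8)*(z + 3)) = z + 3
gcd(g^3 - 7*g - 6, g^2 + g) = g + 1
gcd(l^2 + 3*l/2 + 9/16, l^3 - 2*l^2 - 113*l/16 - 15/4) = l + 3/4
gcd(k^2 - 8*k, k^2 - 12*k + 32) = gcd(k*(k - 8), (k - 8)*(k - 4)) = k - 8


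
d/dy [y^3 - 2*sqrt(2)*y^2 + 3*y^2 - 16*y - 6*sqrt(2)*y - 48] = 3*y^2 - 4*sqrt(2)*y + 6*y - 16 - 6*sqrt(2)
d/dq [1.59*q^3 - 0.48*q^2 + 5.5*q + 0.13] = 4.77*q^2 - 0.96*q + 5.5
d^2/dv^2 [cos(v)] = -cos(v)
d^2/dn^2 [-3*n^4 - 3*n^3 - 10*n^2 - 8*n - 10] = -36*n^2 - 18*n - 20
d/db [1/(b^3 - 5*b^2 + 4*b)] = (-3*b^2 + 10*b - 4)/(b^2*(b^2 - 5*b + 4)^2)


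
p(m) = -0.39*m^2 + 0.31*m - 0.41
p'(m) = 0.31 - 0.78*m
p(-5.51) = -13.96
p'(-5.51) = 4.61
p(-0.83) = -0.94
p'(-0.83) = 0.96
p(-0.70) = -0.82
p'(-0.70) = 0.86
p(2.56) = -2.17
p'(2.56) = -1.69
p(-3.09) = -5.09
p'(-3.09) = 2.72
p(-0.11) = -0.45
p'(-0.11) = 0.40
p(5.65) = -11.11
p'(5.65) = -4.10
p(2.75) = -2.51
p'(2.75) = -1.84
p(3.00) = -2.99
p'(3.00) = -2.03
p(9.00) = -29.21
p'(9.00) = -6.71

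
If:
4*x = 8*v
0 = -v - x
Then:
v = 0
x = 0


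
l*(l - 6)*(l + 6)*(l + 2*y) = l^4 + 2*l^3*y - 36*l^2 - 72*l*y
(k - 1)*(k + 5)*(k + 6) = k^3 + 10*k^2 + 19*k - 30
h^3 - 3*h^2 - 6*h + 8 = (h - 4)*(h - 1)*(h + 2)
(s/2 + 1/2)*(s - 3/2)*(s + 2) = s^3/2 + 3*s^2/4 - 5*s/4 - 3/2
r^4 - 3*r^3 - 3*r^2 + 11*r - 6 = (r - 3)*(r - 1)^2*(r + 2)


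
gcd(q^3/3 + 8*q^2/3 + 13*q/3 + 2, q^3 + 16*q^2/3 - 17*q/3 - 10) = q^2 + 7*q + 6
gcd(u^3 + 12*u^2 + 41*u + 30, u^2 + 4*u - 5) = u + 5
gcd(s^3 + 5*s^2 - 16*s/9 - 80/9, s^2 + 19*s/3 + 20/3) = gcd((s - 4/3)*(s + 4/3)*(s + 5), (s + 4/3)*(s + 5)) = s^2 + 19*s/3 + 20/3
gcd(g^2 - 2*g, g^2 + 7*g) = g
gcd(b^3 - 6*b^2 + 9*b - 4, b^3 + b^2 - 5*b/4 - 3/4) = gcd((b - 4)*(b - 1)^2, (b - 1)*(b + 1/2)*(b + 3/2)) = b - 1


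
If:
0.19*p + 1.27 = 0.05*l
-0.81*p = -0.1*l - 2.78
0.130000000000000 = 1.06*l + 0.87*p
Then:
No Solution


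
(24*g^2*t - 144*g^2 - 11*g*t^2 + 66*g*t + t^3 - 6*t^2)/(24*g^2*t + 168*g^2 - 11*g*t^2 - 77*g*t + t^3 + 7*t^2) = (t - 6)/(t + 7)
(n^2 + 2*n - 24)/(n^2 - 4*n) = (n + 6)/n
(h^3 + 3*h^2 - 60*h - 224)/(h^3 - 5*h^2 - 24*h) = (h^2 + 11*h + 28)/(h*(h + 3))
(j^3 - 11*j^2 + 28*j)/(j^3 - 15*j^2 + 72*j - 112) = j/(j - 4)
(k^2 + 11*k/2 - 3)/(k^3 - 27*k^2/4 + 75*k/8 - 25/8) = 4*(k + 6)/(4*k^2 - 25*k + 25)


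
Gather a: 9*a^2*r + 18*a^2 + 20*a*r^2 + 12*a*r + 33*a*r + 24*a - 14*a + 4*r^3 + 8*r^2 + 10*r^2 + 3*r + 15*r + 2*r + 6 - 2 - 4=a^2*(9*r + 18) + a*(20*r^2 + 45*r + 10) + 4*r^3 + 18*r^2 + 20*r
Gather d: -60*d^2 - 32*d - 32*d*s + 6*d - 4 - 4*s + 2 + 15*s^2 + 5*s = -60*d^2 + d*(-32*s - 26) + 15*s^2 + s - 2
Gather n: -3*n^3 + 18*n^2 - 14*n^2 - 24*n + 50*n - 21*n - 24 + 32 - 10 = -3*n^3 + 4*n^2 + 5*n - 2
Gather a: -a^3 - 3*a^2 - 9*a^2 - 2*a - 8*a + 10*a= -a^3 - 12*a^2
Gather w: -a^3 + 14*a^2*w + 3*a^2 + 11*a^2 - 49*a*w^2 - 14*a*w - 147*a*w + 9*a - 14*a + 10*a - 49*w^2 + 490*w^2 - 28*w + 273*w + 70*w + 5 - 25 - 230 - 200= -a^3 + 14*a^2 + 5*a + w^2*(441 - 49*a) + w*(14*a^2 - 161*a + 315) - 450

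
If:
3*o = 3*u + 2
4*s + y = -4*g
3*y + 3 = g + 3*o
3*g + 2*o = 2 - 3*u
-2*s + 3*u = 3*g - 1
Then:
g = 39/88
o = 47/88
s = -4/11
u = -35/264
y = -7/22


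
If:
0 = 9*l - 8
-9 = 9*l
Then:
No Solution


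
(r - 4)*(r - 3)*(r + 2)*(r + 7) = r^4 + 2*r^3 - 37*r^2 + 10*r + 168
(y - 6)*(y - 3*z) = y^2 - 3*y*z - 6*y + 18*z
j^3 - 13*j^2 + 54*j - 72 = (j - 6)*(j - 4)*(j - 3)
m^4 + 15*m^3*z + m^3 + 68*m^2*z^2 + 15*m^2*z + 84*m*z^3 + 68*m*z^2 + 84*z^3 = (m + 1)*(m + 2*z)*(m + 6*z)*(m + 7*z)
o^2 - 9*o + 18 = (o - 6)*(o - 3)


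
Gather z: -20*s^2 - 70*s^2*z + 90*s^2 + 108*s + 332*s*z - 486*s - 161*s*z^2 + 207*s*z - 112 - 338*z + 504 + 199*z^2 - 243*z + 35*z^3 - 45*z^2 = 70*s^2 - 378*s + 35*z^3 + z^2*(154 - 161*s) + z*(-70*s^2 + 539*s - 581) + 392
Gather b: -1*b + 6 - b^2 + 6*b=-b^2 + 5*b + 6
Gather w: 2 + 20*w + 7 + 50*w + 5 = 70*w + 14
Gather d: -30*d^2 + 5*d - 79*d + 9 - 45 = -30*d^2 - 74*d - 36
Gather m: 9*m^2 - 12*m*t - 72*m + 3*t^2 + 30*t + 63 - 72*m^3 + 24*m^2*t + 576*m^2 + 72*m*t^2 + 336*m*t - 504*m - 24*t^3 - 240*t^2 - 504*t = -72*m^3 + m^2*(24*t + 585) + m*(72*t^2 + 324*t - 576) - 24*t^3 - 237*t^2 - 474*t + 63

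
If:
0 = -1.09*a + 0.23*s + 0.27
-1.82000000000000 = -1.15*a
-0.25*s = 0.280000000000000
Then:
No Solution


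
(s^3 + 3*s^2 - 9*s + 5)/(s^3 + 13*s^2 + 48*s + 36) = (s^3 + 3*s^2 - 9*s + 5)/(s^3 + 13*s^2 + 48*s + 36)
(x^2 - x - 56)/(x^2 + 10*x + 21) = (x - 8)/(x + 3)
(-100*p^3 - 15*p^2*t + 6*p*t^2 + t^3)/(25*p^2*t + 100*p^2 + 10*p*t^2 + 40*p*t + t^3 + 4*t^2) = (-4*p + t)/(t + 4)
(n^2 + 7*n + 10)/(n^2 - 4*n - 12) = (n + 5)/(n - 6)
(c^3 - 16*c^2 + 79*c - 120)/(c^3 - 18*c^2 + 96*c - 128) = (c^2 - 8*c + 15)/(c^2 - 10*c + 16)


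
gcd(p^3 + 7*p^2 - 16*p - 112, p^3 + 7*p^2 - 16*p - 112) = p^3 + 7*p^2 - 16*p - 112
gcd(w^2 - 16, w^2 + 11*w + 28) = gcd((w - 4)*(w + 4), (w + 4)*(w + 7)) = w + 4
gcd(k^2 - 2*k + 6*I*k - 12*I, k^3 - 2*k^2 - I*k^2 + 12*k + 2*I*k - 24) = k - 2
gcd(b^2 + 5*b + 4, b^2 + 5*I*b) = 1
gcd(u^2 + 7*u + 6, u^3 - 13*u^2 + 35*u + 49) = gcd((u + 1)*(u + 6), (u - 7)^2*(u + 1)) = u + 1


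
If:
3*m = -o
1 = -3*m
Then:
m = -1/3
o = 1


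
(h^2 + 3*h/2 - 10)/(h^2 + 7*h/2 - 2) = (2*h - 5)/(2*h - 1)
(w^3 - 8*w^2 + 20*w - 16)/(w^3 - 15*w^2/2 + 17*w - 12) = 2*(w - 2)/(2*w - 3)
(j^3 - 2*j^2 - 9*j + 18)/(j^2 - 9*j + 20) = (j^3 - 2*j^2 - 9*j + 18)/(j^2 - 9*j + 20)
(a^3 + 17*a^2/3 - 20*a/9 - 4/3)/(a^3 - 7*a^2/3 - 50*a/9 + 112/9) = (9*a^3 + 51*a^2 - 20*a - 12)/(9*a^3 - 21*a^2 - 50*a + 112)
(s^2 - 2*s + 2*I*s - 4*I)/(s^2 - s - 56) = (s^2 + 2*s*(-1 + I) - 4*I)/(s^2 - s - 56)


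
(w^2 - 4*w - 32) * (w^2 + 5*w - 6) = w^4 + w^3 - 58*w^2 - 136*w + 192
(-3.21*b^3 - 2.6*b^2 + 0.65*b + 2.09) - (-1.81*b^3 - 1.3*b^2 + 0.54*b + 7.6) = -1.4*b^3 - 1.3*b^2 + 0.11*b - 5.51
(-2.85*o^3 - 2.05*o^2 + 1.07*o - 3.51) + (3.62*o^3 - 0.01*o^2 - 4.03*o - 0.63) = 0.77*o^3 - 2.06*o^2 - 2.96*o - 4.14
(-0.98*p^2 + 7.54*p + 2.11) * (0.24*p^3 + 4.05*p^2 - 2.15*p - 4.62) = -0.2352*p^5 - 2.1594*p^4 + 33.1504*p^3 - 3.1379*p^2 - 39.3713*p - 9.7482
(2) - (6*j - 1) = 3 - 6*j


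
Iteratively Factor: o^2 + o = (o)*(o + 1)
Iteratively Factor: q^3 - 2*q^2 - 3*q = (q)*(q^2 - 2*q - 3) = q*(q + 1)*(q - 3)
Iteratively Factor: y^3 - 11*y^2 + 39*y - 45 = (y - 5)*(y^2 - 6*y + 9) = (y - 5)*(y - 3)*(y - 3)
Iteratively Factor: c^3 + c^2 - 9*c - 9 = (c + 1)*(c^2 - 9) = (c - 3)*(c + 1)*(c + 3)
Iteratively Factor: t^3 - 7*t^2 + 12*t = (t - 4)*(t^2 - 3*t) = (t - 4)*(t - 3)*(t)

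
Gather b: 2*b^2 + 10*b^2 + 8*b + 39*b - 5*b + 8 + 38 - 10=12*b^2 + 42*b + 36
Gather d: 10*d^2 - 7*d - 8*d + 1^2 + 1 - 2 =10*d^2 - 15*d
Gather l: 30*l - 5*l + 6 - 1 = 25*l + 5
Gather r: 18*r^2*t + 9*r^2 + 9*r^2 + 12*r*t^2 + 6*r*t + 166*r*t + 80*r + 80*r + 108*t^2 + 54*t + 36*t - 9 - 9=r^2*(18*t + 18) + r*(12*t^2 + 172*t + 160) + 108*t^2 + 90*t - 18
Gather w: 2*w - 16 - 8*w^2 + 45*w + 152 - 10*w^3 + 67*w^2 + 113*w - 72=-10*w^3 + 59*w^2 + 160*w + 64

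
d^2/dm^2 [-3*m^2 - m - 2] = -6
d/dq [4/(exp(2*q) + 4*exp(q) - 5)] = 8*(-exp(q) - 2)*exp(q)/(exp(2*q) + 4*exp(q) - 5)^2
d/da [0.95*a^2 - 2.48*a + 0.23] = 1.9*a - 2.48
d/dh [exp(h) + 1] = exp(h)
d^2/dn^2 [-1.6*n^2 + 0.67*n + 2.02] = -3.20000000000000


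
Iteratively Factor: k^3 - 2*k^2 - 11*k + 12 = (k - 1)*(k^2 - k - 12) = (k - 4)*(k - 1)*(k + 3)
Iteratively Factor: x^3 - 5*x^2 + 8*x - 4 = (x - 2)*(x^2 - 3*x + 2) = (x - 2)^2*(x - 1)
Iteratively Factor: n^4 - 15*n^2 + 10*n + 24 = (n - 2)*(n^3 + 2*n^2 - 11*n - 12) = (n - 2)*(n + 4)*(n^2 - 2*n - 3) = (n - 3)*(n - 2)*(n + 4)*(n + 1)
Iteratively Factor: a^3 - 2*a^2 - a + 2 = (a + 1)*(a^2 - 3*a + 2) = (a - 2)*(a + 1)*(a - 1)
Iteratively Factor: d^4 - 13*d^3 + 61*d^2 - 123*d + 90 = (d - 3)*(d^3 - 10*d^2 + 31*d - 30) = (d - 3)^2*(d^2 - 7*d + 10) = (d - 3)^2*(d - 2)*(d - 5)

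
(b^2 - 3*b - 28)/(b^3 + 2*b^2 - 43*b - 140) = 1/(b + 5)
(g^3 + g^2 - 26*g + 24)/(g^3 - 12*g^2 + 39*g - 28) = (g + 6)/(g - 7)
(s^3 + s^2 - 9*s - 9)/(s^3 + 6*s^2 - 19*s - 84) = (s^2 - 2*s - 3)/(s^2 + 3*s - 28)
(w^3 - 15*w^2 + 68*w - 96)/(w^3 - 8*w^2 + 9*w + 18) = (w^2 - 12*w + 32)/(w^2 - 5*w - 6)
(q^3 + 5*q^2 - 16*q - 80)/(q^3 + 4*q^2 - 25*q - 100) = (q - 4)/(q - 5)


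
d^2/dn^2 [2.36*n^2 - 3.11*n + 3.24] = 4.72000000000000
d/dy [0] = 0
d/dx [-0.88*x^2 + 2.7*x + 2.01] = 2.7 - 1.76*x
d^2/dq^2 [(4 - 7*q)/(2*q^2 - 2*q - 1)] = 4*(2*(2*q - 1)^2*(7*q - 4) + (21*q - 11)*(-2*q^2 + 2*q + 1))/(-2*q^2 + 2*q + 1)^3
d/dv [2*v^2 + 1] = 4*v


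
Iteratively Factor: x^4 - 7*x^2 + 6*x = (x - 1)*(x^3 + x^2 - 6*x) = (x - 1)*(x + 3)*(x^2 - 2*x) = x*(x - 1)*(x + 3)*(x - 2)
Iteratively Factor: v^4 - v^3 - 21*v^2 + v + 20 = (v - 5)*(v^3 + 4*v^2 - v - 4) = (v - 5)*(v - 1)*(v^2 + 5*v + 4) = (v - 5)*(v - 1)*(v + 1)*(v + 4)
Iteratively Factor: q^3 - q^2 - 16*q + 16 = (q + 4)*(q^2 - 5*q + 4) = (q - 1)*(q + 4)*(q - 4)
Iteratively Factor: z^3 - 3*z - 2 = (z + 1)*(z^2 - z - 2) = (z + 1)^2*(z - 2)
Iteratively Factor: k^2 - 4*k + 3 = (k - 1)*(k - 3)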